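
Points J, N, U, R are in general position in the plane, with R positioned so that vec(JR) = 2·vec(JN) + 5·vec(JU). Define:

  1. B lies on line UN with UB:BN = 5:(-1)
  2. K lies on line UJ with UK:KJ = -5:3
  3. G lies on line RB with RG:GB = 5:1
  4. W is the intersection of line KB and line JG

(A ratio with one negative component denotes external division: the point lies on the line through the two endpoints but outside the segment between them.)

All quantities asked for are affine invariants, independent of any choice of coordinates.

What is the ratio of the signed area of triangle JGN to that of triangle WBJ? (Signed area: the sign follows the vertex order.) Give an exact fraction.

Set J = (0, 0), N = (1, 0), U = (0, 1), R = (2, 5); any affine frame gives the same invariant.
1. B lies on line UN with UB:BN = 5:(-1) ⇒ B = (5/4, -1/4)
2. K lies on line UJ with UK:KJ = -5:3 ⇒ K = (0, -3/2)
3. G lies on line RB with RG:GB = 5:1 ⇒ G = (11/8, 5/8)
4. W is the intersection of line KB and line JG ⇒ W = (11/4, 5/4)
2·[JGN] = -5/8, 2·[WBJ] = -9/4
[JGN]:[WBJ] = -5/8:-9/4 = 5/18

[JGN]:[WBJ] = 5/18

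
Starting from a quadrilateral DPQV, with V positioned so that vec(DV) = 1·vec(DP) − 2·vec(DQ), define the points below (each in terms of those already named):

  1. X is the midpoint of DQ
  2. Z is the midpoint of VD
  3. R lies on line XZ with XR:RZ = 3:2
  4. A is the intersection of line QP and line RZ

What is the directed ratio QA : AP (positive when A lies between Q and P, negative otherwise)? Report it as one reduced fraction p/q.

Assign D = (0, 0), P = (1, 0), Q = (0, 1), V = (1, -2) — the answer is frame-independent, so this choice is without loss of generality.
1. X is the midpoint of DQ ⇒ X = (0, 1/2)
2. Z is the midpoint of VD ⇒ Z = (1/2, -1)
3. R lies on line XZ with XR:RZ = 3:2 ⇒ R = (3/10, -2/5)
4. A is the intersection of line QP and line RZ ⇒ A = (-1/4, 5/4)
A = Q + t·(P−Q) with t = -1/4, so QA:AP = t:(1−t) = -1/4:5/4

QA:AP = -1/5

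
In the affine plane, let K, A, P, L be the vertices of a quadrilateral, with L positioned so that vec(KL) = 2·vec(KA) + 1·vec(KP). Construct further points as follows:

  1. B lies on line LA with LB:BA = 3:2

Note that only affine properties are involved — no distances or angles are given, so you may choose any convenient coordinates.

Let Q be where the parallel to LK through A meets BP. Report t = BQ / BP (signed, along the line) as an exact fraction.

Assign K = (0, 0), A = (1, 0), P = (0, 1), L = (2, 1) — the answer is frame-independent, so this choice is without loss of generality.
1. B lies on line LA with LB:BA = 3:2 ⇒ B = (7/5, 2/5)
through A parallel to LK: direction (-2, -1); meets BP at Q = (21/13, 4/13)
Q = B + t·(P−B) with t = -2/13

t = -2/13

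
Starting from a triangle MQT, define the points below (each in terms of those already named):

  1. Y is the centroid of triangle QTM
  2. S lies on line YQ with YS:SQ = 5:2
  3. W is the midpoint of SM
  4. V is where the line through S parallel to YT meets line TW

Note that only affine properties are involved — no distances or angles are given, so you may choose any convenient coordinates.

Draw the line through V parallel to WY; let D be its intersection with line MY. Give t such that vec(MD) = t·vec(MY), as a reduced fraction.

Set M = (0, 0), Q = (1, 0), T = (0, 1); any affine frame gives the same invariant.
1. Y is the centroid of triangle QTM ⇒ Y = (1/3, 1/3)
2. S lies on line YQ with YS:SQ = 5:2 ⇒ S = (17/21, 2/21)
3. W is the midpoint of SM ⇒ W = (17/42, 1/21)
4. V is where the line through S parallel to YT meets line TW ⇒ V = (-85/42, 121/21)
through V parallel to WY: direction (-1/14, 2/7); meets MY at D = (-7/15, -7/15)
D = M + t·(Y−M) with t = -7/5

t = -7/5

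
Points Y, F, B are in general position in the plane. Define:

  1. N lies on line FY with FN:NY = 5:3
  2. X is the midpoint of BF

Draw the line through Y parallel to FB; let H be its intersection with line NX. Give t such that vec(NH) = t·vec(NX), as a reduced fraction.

Set Y = (0, 0), F = (1, 0), B = (0, 1); any affine frame gives the same invariant.
1. N lies on line FY with FN:NY = 5:3 ⇒ N = (3/8, 0)
2. X is the midpoint of BF ⇒ X = (1/2, 1/2)
through Y parallel to FB: direction (-1, 1); meets NX at H = (3/10, -3/10)
H = N + t·(X−N) with t = -3/5

t = -3/5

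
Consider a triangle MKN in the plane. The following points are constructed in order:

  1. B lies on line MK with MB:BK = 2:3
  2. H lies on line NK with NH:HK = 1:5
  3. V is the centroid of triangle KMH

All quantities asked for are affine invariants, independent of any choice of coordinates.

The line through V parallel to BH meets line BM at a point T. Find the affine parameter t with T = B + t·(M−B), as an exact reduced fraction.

t = -1/6

Work in coordinates with M = (0, 0), K = (1, 0), N = (0, 1).
1. B lies on line MK with MB:BK = 2:3 ⇒ B = (2/5, 0)
2. H lies on line NK with NH:HK = 1:5 ⇒ H = (1/6, 5/6)
3. V is the centroid of triangle KMH ⇒ V = (7/18, 5/18)
through V parallel to BH: direction (-7/30, 5/6); meets BM at T = (7/15, 0)
T = B + t·(M−B) with t = -1/6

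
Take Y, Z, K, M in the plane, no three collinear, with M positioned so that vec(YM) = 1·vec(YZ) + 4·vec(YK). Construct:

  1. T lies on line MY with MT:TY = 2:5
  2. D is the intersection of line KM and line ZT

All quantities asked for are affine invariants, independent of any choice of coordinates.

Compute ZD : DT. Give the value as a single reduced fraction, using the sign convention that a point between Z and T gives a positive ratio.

ZD:DT = -14

Assign Y = (0, 0), Z = (1, 0), K = (0, 1), M = (1, 4) — the answer is frame-independent, so this choice is without loss of generality.
1. T lies on line MY with MT:TY = 2:5 ⇒ T = (5/7, 20/7)
2. D is the intersection of line KM and line ZT ⇒ D = (9/13, 40/13)
D = Z + t·(T−Z) with t = 14/13, so ZD:DT = t:(1−t) = 14/13:-1/13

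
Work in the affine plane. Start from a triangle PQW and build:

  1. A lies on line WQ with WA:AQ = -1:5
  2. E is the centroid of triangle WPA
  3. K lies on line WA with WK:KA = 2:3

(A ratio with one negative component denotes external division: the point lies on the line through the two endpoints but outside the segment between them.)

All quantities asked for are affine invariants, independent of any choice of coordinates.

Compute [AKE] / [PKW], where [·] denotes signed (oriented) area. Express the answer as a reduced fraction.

Work in coordinates with P = (0, 0), Q = (1, 0), W = (0, 1).
1. A lies on line WQ with WA:AQ = -1:5 ⇒ A = (-1/4, 5/4)
2. E is the centroid of triangle WPA ⇒ E = (-1/12, 3/4)
3. K lies on line WA with WK:KA = 2:3 ⇒ K = (-1/10, 11/10)
2·[AKE] = -1/20, 2·[PKW] = -1/10
[AKE]:[PKW] = -1/20:-1/10 = 1/2

[AKE]:[PKW] = 1/2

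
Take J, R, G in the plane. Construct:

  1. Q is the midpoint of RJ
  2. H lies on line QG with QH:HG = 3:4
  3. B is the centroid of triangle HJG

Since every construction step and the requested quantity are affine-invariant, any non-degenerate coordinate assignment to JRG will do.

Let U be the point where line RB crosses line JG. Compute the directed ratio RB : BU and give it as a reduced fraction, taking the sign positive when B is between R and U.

Set J = (0, 0), R = (1, 0), G = (0, 1); any affine frame gives the same invariant.
1. Q is the midpoint of RJ ⇒ Q = (1/2, 0)
2. H lies on line QG with QH:HG = 3:4 ⇒ H = (2/7, 3/7)
3. B is the centroid of triangle HJG ⇒ B = (2/21, 10/21)
line RB meets JG at U = (0, 10/19)
B = R + t·(U−R) with t = 19/21, so RB:BU = 19/21:2/21

RB:BU = 19/2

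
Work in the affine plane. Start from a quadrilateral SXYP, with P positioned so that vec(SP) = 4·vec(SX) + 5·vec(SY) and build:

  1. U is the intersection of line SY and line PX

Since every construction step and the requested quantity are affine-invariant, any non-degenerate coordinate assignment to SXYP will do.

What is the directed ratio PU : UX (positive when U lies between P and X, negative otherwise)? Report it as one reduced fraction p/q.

PU:UX = -4

Assign S = (0, 0), X = (1, 0), Y = (0, 1), P = (4, 5) — the answer is frame-independent, so this choice is without loss of generality.
1. U is the intersection of line SY and line PX ⇒ U = (0, -5/3)
U = P + t·(X−P) with t = 4/3, so PU:UX = t:(1−t) = 4/3:-1/3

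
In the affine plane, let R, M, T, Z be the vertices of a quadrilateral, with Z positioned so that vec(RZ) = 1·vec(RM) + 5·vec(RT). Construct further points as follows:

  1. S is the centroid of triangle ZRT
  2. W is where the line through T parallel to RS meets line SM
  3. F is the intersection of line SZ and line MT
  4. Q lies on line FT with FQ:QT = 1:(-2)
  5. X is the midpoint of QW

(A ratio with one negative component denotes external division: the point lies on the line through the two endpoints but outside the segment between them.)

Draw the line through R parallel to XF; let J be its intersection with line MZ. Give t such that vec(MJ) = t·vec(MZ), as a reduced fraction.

t = 6/5

Choose coordinates R = (0, 0), M = (1, 0), T = (0, 1), Z = (1, 5).
1. S is the centroid of triangle ZRT ⇒ S = (1/3, 2)
2. W is where the line through T parallel to RS meets line SM ⇒ W = (2/9, 7/3)
3. F is the intersection of line SZ and line MT ⇒ F = (1/11, 10/11)
4. Q lies on line FT with FQ:QT = 1:(-2) ⇒ Q = (2/11, 9/11)
5. X is the midpoint of QW ⇒ X = (20/99, 52/33)
through R parallel to XF: direction (-1/9, -2/3); meets MZ at J = (1, 6)
J = M + t·(Z−M) with t = 6/5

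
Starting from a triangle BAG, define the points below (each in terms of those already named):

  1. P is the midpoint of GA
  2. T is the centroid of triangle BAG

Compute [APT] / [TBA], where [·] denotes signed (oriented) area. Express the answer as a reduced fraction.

[APT]:[TBA] = 1/2

Assign B = (0, 0), A = (1, 0), G = (0, 1) — the answer is frame-independent, so this choice is without loss of generality.
1. P is the midpoint of GA ⇒ P = (1/2, 1/2)
2. T is the centroid of triangle BAG ⇒ T = (1/3, 1/3)
2·[APT] = 1/6, 2·[TBA] = 1/3
[APT]:[TBA] = 1/6:1/3 = 1/2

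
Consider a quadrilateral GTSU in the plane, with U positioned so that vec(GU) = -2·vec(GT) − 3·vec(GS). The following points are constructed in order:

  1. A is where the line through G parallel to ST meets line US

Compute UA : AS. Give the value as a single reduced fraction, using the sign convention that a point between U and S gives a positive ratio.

UA:AS = 5

Work in coordinates with G = (0, 0), T = (1, 0), S = (0, 1), U = (-2, -3).
1. A is where the line through G parallel to ST meets line US ⇒ A = (-1/3, 1/3)
A = U + t·(S−U) with t = 5/6, so UA:AS = t:(1−t) = 5/6:1/6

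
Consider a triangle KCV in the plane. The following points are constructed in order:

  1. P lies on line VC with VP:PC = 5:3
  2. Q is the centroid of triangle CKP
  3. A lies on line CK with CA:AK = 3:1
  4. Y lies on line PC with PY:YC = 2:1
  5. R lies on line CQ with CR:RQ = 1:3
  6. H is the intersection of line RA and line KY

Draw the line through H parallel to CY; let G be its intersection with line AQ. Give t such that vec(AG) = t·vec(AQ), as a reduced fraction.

Assign K = (0, 0), C = (1, 0), V = (0, 1) — the answer is frame-independent, so this choice is without loss of generality.
1. P lies on line VC with VP:PC = 5:3 ⇒ P = (5/8, 3/8)
2. Q is the centroid of triangle CKP ⇒ Q = (13/24, 1/8)
3. A lies on line CK with CA:AK = 3:1 ⇒ A = (1/4, 0)
4. Y lies on line PC with PY:YC = 2:1 ⇒ Y = (7/8, 1/8)
5. R lies on line CQ with CR:RQ = 1:3 ⇒ R = (85/96, 1/32)
6. H is the intersection of line RA and line KY ⇒ H = (-21/160, -3/160)
through H parallel to CY: direction (-1/8, 1/8); meets AQ at G = (-3/100, -3/25)
G = A + t·(Q−A) with t = -24/25

t = -24/25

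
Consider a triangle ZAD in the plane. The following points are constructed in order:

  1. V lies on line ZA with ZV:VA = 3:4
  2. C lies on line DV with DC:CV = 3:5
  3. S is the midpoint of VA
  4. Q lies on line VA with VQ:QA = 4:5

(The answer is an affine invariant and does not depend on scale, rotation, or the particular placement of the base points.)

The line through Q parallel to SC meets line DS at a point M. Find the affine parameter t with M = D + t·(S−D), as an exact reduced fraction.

Choose coordinates Z = (0, 0), A = (1, 0), D = (0, 1).
1. V lies on line ZA with ZV:VA = 3:4 ⇒ V = (3/7, 0)
2. C lies on line DV with DC:CV = 3:5 ⇒ C = (9/56, 5/8)
3. S is the midpoint of VA ⇒ S = (5/7, 0)
4. Q lies on line VA with VQ:QA = 4:5 ⇒ Q = (43/63, 0)
through Q parallel to SC: direction (-31/56, 5/8); meets DS at M = (160/189, -5/27)
M = D + t·(S−D) with t = 32/27

t = 32/27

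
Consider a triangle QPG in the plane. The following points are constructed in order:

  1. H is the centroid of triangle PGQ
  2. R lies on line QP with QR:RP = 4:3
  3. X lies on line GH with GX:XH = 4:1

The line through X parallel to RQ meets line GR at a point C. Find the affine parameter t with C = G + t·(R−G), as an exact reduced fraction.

t = 8/15

Choose coordinates Q = (0, 0), P = (1, 0), G = (0, 1).
1. H is the centroid of triangle PGQ ⇒ H = (1/3, 1/3)
2. R lies on line QP with QR:RP = 4:3 ⇒ R = (4/7, 0)
3. X lies on line GH with GX:XH = 4:1 ⇒ X = (4/15, 7/15)
through X parallel to RQ: direction (-4/7, 0); meets GR at C = (32/105, 7/15)
C = G + t·(R−G) with t = 8/15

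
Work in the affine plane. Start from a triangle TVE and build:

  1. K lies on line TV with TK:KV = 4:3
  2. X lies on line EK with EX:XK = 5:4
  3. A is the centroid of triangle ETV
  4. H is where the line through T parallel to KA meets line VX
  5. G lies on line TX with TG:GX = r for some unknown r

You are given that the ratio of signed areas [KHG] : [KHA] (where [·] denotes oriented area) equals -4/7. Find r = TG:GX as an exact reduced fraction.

Set T = (0, 0), V = (1, 0), E = (0, 1); any affine frame gives the same invariant.
1. K lies on line TV with TK:KV = 4:3 ⇒ K = (4/7, 0)
2. X lies on line EK with EX:XK = 5:4 ⇒ X = (20/63, 4/9)
3. A is the centroid of triangle ETV ⇒ A = (1/3, 1/3)
4. H is where the line through T parallel to KA meets line VX ⇒ H = (-20/23, 28/23)
5. With TG:GX = r, write λ = r/(r+1) so G = T + λ·(X−T); G is affine-linear in λ
Every point depending on G is an affine combination of G and λ-independent points, so each such coordinate is linear in λ; the λ² term in each signed area is a multiple of (X−T)×(X−T) = 0, so 2·[KHG] and 2·[KHA] are each linear in λ. Evaluating at λ=0 and λ=1:
  2·[KHG] = -496/483·λ + 16/23,   2·[KHA] = -4/21
So [KHG]:[KHA] = (-496/483·λ + 16/23) / (-4/21). Setting this equal to -4/7:
  -496/483·λ + 16/23 = -4/7·(-4/21)  ⇒  λ = 4/7
Then r = λ/(1−λ) = (4/7)/(3/7) = 4/3. Check: with r = 4/3, G = (80/441, 16/63) and [KHG]:[KHA] = -4/7 as required.

r = 4/3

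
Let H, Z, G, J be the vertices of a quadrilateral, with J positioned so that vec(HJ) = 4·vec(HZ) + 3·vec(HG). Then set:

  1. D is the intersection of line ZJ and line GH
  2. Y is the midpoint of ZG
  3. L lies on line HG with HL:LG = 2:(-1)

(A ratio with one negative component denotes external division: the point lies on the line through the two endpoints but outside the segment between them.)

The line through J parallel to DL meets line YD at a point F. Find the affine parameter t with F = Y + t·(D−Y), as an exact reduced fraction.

Set H = (0, 0), Z = (1, 0), G = (0, 1), J = (4, 3); any affine frame gives the same invariant.
1. D is the intersection of line ZJ and line GH ⇒ D = (0, -1)
2. Y is the midpoint of ZG ⇒ Y = (1/2, 1/2)
3. L lies on line HG with HL:LG = 2:(-1) ⇒ L = (0, 2)
through J parallel to DL: direction (0, 3); meets YD at F = (4, 11)
F = Y + t·(D−Y) with t = -7

t = -7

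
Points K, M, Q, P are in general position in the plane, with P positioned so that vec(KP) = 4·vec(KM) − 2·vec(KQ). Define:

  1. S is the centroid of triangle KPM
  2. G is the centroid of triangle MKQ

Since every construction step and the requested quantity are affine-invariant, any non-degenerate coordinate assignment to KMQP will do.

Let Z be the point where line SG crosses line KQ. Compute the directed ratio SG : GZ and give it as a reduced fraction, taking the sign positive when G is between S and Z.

Set K = (0, 0), M = (1, 0), Q = (0, 1), P = (4, -2); any affine frame gives the same invariant.
1. S is the centroid of triangle KPM ⇒ S = (5/3, -2/3)
2. G is the centroid of triangle MKQ ⇒ G = (1/3, 1/3)
line SG meets KQ at Z = (0, 7/12)
G = S + t·(Z−S) with t = 4/5, so SG:GZ = 4/5:1/5

SG:GZ = 4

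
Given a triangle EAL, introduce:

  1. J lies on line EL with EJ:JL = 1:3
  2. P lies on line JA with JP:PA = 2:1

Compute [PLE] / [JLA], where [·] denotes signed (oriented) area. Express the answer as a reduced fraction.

Set E = (0, 0), A = (1, 0), L = (0, 1); any affine frame gives the same invariant.
1. J lies on line EL with EJ:JL = 1:3 ⇒ J = (0, 1/4)
2. P lies on line JA with JP:PA = 2:1 ⇒ P = (2/3, 1/12)
2·[PLE] = 2/3, 2·[JLA] = -3/4
[PLE]:[JLA] = 2/3:-3/4 = -8/9

[PLE]:[JLA] = -8/9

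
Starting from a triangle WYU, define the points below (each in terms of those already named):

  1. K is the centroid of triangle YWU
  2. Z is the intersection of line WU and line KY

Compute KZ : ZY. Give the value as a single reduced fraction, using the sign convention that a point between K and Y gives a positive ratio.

Work in coordinates with W = (0, 0), Y = (1, 0), U = (0, 1).
1. K is the centroid of triangle YWU ⇒ K = (1/3, 1/3)
2. Z is the intersection of line WU and line KY ⇒ Z = (0, 1/2)
Z = K + t·(Y−K) with t = -1/2, so KZ:ZY = t:(1−t) = -1/2:3/2

KZ:ZY = -1/3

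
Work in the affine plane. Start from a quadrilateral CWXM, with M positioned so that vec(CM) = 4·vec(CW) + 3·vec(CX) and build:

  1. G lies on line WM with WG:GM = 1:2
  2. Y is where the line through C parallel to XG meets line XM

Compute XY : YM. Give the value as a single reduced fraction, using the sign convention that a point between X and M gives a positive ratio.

XY:YM = -1/3

Work in coordinates with C = (0, 0), W = (1, 0), X = (0, 1), M = (4, 3).
1. G lies on line WM with WG:GM = 1:2 ⇒ G = (2, 1)
2. Y is where the line through C parallel to XG meets line XM ⇒ Y = (-2, 0)
Y = X + t·(M−X) with t = -1/2, so XY:YM = t:(1−t) = -1/2:3/2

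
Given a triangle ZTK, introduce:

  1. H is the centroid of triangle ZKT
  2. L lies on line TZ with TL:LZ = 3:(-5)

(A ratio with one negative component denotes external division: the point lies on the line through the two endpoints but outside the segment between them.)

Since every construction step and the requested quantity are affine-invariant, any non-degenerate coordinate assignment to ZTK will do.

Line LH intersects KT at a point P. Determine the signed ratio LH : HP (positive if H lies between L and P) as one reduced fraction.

Set Z = (0, 0), T = (1, 0), K = (0, 1); any affine frame gives the same invariant.
1. H is the centroid of triangle ZKT ⇒ H = (1/3, 1/3)
2. L lies on line TZ with TL:LZ = 3:(-5) ⇒ L = (5/2, 0)
line LH meets KT at P = (8/11, 3/11)
H = L + t·(P−L) with t = 11/9, so LH:HP = 11/9:-2/9

LH:HP = -11/2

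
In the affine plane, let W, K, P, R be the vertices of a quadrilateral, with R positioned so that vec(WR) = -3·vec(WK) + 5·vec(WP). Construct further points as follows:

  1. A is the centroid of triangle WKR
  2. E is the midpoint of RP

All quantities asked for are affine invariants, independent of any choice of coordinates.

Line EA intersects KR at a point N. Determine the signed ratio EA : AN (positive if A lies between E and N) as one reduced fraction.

EA:AN = -7/10

Work in coordinates with W = (0, 0), K = (1, 0), P = (0, 1), R = (-3, 5).
1. A is the centroid of triangle WKR ⇒ A = (-2/3, 5/3)
2. E is the midpoint of RP ⇒ E = (-3/2, 3)
line EA meets KR at N = (-13/7, 25/7)
A = E + t·(N−E) with t = -7/3, so EA:AN = -7/3:10/3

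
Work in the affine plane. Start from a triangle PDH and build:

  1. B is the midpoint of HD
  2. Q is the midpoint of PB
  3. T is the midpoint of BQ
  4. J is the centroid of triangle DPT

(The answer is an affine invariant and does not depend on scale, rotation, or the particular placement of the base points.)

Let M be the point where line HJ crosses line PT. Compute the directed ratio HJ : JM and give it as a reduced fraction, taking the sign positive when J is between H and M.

Set P = (0, 0), D = (1, 0), H = (0, 1); any affine frame gives the same invariant.
1. B is the midpoint of HD ⇒ B = (1/2, 1/2)
2. Q is the midpoint of PB ⇒ Q = (1/4, 1/4)
3. T is the midpoint of BQ ⇒ T = (3/8, 3/8)
4. J is the centroid of triangle DPT ⇒ J = (11/24, 1/8)
line HJ meets PT at M = (11/32, 11/32)
J = H + t·(M−H) with t = 4/3, so HJ:JM = 4/3:-1/3

HJ:JM = -4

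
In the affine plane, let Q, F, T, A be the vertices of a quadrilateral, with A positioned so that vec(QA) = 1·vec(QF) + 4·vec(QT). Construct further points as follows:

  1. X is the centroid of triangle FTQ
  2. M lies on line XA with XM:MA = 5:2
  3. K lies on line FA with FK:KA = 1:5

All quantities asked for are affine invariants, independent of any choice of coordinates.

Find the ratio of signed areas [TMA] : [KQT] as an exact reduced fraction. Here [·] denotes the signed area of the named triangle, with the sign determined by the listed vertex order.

[TMA]:[KQT] = -10/21

Assign Q = (0, 0), F = (1, 0), T = (0, 1), A = (1, 4) — the answer is frame-independent, so this choice is without loss of generality.
1. X is the centroid of triangle FTQ ⇒ X = (1/3, 1/3)
2. M lies on line XA with XM:MA = 5:2 ⇒ M = (17/21, 62/21)
3. K lies on line FA with FK:KA = 1:5 ⇒ K = (1, 2/3)
2·[TMA] = 10/21, 2·[KQT] = -1
[TMA]:[KQT] = 10/21:-1 = -10/21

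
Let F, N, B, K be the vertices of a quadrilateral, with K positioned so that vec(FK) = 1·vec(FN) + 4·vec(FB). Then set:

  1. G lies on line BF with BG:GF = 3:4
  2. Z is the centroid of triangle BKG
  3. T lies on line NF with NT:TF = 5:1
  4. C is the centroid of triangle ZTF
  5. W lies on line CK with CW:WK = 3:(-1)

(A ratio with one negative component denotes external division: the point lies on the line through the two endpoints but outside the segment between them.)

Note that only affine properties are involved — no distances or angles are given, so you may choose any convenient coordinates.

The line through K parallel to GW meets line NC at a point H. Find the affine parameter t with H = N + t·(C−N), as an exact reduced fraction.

Assign F = (0, 0), N = (1, 0), B = (0, 1), K = (1, 4) — the answer is frame-independent, so this choice is without loss of generality.
1. G lies on line BF with BG:GF = 3:4 ⇒ G = (0, 4/7)
2. Z is the centroid of triangle BKG ⇒ Z = (1/3, 13/7)
3. T lies on line NF with NT:TF = 5:1 ⇒ T = (1/6, 0)
4. C is the centroid of triangle ZTF ⇒ C = (1/6, 13/21)
5. W lies on line CK with CW:WK = 3:(-1) ⇒ W = (17/12, 239/42)
through K parallel to GW: direction (17/12, 215/42); meets NC at H = (53/648, 221/324)
H = N + t·(C−N) with t = 119/108

t = 119/108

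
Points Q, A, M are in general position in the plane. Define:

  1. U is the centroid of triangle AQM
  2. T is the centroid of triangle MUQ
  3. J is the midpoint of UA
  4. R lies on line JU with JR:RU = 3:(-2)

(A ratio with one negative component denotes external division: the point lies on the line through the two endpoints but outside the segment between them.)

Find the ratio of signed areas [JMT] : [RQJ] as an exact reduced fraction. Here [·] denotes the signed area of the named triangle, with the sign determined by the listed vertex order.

Assign Q = (0, 0), A = (1, 0), M = (0, 1) — the answer is frame-independent, so this choice is without loss of generality.
1. U is the centroid of triangle AQM ⇒ U = (1/3, 1/3)
2. T is the centroid of triangle MUQ ⇒ T = (1/9, 4/9)
3. J is the midpoint of UA ⇒ J = (2/3, 1/6)
4. R lies on line JU with JR:RU = 3:(-2) ⇒ R = (-1/3, 2/3)
2·[JMT] = 5/18, 2·[RQJ] = 1/2
[JMT]:[RQJ] = 5/18:1/2 = 5/9

[JMT]:[RQJ] = 5/9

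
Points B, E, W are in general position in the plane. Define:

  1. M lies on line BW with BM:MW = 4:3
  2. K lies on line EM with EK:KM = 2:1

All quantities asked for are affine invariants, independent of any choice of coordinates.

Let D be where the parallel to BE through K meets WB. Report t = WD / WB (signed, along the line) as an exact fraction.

Choose coordinates B = (0, 0), E = (1, 0), W = (0, 1).
1. M lies on line BW with BM:MW = 4:3 ⇒ M = (0, 4/7)
2. K lies on line EM with EK:KM = 2:1 ⇒ K = (1/3, 8/21)
through K parallel to BE: direction (1, 0); meets WB at D = (0, 8/21)
D = W + t·(B−W) with t = 13/21

t = 13/21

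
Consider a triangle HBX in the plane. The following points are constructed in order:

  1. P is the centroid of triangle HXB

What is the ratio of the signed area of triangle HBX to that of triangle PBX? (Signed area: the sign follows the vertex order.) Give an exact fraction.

Choose coordinates H = (0, 0), B = (1, 0), X = (0, 1).
1. P is the centroid of triangle HXB ⇒ P = (1/3, 1/3)
2·[HBX] = 1, 2·[PBX] = 1/3
[HBX]:[PBX] = 1:1/3 = 3

[HBX]:[PBX] = 3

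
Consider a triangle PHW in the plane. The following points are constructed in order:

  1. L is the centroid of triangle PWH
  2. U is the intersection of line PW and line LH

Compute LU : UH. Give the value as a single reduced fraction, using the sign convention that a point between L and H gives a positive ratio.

Set P = (0, 0), H = (1, 0), W = (0, 1); any affine frame gives the same invariant.
1. L is the centroid of triangle PWH ⇒ L = (1/3, 1/3)
2. U is the intersection of line PW and line LH ⇒ U = (0, 1/2)
U = L + t·(H−L) with t = -1/2, so LU:UH = t:(1−t) = -1/2:3/2

LU:UH = -1/3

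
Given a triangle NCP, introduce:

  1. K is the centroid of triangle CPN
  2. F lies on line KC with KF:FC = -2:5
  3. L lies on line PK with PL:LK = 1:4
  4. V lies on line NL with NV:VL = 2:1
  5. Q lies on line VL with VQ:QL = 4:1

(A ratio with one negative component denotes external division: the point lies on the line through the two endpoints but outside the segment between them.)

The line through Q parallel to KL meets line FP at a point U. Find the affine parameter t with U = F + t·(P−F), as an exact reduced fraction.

t = 9/10

Assign N = (0, 0), C = (1, 0), P = (0, 1) — the answer is frame-independent, so this choice is without loss of generality.
1. K is the centroid of triangle CPN ⇒ K = (1/3, 1/3)
2. F lies on line KC with KF:FC = -2:5 ⇒ F = (-1/9, 5/9)
3. L lies on line PK with PL:LK = 1:4 ⇒ L = (1/15, 13/15)
4. V lies on line NL with NV:VL = 2:1 ⇒ V = (2/45, 26/45)
5. Q lies on line VL with VQ:QL = 4:1 ⇒ Q = (14/225, 182/225)
through Q parallel to KL: direction (-4/15, 8/15); meets FP at U = (-1/90, 43/45)
U = F + t·(P−F) with t = 9/10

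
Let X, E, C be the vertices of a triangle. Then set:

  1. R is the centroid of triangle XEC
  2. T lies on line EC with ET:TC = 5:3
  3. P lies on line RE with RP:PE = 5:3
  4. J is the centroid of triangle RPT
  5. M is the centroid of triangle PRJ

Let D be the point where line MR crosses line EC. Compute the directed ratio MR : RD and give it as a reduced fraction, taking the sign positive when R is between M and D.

Choose coordinates X = (0, 0), E = (1, 0), C = (0, 1).
1. R is the centroid of triangle XEC ⇒ R = (1/3, 1/3)
2. T lies on line EC with ET:TC = 5:3 ⇒ T = (3/8, 5/8)
3. P lies on line RE with RP:PE = 5:3 ⇒ P = (3/4, 1/8)
4. J is the centroid of triangle RPT ⇒ J = (35/72, 13/36)
5. M is the centroid of triangle PRJ ⇒ M = (113/216, 59/216)
line MR meets EC at D = (23/28, 5/28)
R = M + t·(D−M) with t = -7/11, so MR:RD = -7/11:18/11

MR:RD = -7/18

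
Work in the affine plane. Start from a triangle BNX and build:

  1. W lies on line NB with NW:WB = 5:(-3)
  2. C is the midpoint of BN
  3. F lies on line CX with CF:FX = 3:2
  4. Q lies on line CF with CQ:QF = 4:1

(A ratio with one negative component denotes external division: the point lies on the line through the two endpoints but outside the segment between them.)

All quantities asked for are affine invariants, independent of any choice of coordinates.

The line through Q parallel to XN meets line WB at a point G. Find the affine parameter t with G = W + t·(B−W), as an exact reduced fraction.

Set B = (0, 0), N = (1, 0), X = (0, 1); any affine frame gives the same invariant.
1. W lies on line NB with NW:WB = 5:(-3) ⇒ W = (-3/2, 0)
2. C is the midpoint of BN ⇒ C = (1/2, 0)
3. F lies on line CX with CF:FX = 3:2 ⇒ F = (1/5, 3/5)
4. Q lies on line CF with CQ:QF = 4:1 ⇒ Q = (13/50, 12/25)
through Q parallel to XN: direction (1, -1); meets WB at G = (37/50, 0)
G = W + t·(B−W) with t = 112/75

t = 112/75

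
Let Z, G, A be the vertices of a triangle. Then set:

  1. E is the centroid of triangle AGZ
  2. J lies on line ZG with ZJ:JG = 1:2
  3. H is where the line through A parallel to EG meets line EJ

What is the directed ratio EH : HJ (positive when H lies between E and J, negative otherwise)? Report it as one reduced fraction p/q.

EH:HJ = -3/5

Choose coordinates Z = (0, 0), G = (1, 0), A = (0, 1).
1. E is the centroid of triangle AGZ ⇒ E = (1/3, 1/3)
2. J lies on line ZG with ZJ:JG = 1:2 ⇒ J = (1/3, 0)
3. H is where the line through A parallel to EG meets line EJ ⇒ H = (1/3, 5/6)
H = E + t·(J−E) with t = -3/2, so EH:HJ = t:(1−t) = -3/2:5/2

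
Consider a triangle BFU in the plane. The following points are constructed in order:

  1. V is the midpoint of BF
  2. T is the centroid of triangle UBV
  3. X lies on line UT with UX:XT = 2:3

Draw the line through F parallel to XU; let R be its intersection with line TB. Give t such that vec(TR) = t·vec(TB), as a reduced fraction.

t = -3

Choose coordinates B = (0, 0), F = (1, 0), U = (0, 1).
1. V is the midpoint of BF ⇒ V = (1/2, 0)
2. T is the centroid of triangle UBV ⇒ T = (1/6, 1/3)
3. X lies on line UT with UX:XT = 2:3 ⇒ X = (1/15, 11/15)
through F parallel to XU: direction (-1/15, 4/15); meets TB at R = (2/3, 4/3)
R = T + t·(B−T) with t = -3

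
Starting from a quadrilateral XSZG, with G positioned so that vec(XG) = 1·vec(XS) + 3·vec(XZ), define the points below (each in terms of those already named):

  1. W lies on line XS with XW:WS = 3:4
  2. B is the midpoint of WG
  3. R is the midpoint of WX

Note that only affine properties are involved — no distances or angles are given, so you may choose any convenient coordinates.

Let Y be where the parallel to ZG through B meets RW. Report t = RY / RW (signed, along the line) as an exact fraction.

t = -7/6

Work in coordinates with X = (0, 0), S = (1, 0), Z = (0, 1), G = (1, 3).
1. W lies on line XS with XW:WS = 3:4 ⇒ W = (3/7, 0)
2. B is the midpoint of WG ⇒ B = (5/7, 3/2)
3. R is the midpoint of WX ⇒ R = (3/14, 0)
through B parallel to ZG: direction (1, 2); meets RW at Y = (-1/28, 0)
Y = R + t·(W−R) with t = -7/6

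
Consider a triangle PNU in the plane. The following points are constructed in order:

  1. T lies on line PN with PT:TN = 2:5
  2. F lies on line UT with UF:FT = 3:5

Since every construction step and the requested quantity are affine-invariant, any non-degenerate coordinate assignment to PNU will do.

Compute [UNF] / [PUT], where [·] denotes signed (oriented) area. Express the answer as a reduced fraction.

[UNF]:[PUT] = 15/16

Work in coordinates with P = (0, 0), N = (1, 0), U = (0, 1).
1. T lies on line PN with PT:TN = 2:5 ⇒ T = (2/7, 0)
2. F lies on line UT with UF:FT = 3:5 ⇒ F = (3/28, 5/8)
2·[UNF] = -15/56, 2·[PUT] = -2/7
[UNF]:[PUT] = -15/56:-2/7 = 15/16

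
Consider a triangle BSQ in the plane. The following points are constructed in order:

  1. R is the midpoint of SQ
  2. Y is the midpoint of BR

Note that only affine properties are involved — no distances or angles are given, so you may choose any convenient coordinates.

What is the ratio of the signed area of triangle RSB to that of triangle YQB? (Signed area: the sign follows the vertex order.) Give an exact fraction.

Choose coordinates B = (0, 0), S = (1, 0), Q = (0, 1).
1. R is the midpoint of SQ ⇒ R = (1/2, 1/2)
2. Y is the midpoint of BR ⇒ Y = (1/4, 1/4)
2·[RSB] = -1/2, 2·[YQB] = 1/4
[RSB]:[YQB] = -1/2:1/4 = -2

[RSB]:[YQB] = -2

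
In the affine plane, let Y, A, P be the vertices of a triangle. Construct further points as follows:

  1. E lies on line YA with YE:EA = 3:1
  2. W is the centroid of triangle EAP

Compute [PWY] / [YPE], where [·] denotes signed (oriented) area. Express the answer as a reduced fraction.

Assign Y = (0, 0), A = (1, 0), P = (0, 1) — the answer is frame-independent, so this choice is without loss of generality.
1. E lies on line YA with YE:EA = 3:1 ⇒ E = (3/4, 0)
2. W is the centroid of triangle EAP ⇒ W = (7/12, 1/3)
2·[PWY] = -7/12, 2·[YPE] = -3/4
[PWY]:[YPE] = -7/12:-3/4 = 7/9

[PWY]:[YPE] = 7/9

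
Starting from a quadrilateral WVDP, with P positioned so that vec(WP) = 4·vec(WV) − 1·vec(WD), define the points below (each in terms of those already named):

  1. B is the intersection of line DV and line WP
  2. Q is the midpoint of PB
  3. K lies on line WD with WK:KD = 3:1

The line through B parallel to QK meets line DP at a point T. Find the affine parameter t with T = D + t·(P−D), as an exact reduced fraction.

t = -5

Work in coordinates with W = (0, 0), V = (1, 0), D = (0, 1), P = (4, -1).
1. B is the intersection of line DV and line WP ⇒ B = (4/3, -1/3)
2. Q is the midpoint of PB ⇒ Q = (8/3, -2/3)
3. K lies on line WD with WK:KD = 3:1 ⇒ K = (0, 3/4)
through B parallel to QK: direction (-8/3, 17/12); meets DP at T = (-20, 11)
T = D + t·(P−D) with t = -5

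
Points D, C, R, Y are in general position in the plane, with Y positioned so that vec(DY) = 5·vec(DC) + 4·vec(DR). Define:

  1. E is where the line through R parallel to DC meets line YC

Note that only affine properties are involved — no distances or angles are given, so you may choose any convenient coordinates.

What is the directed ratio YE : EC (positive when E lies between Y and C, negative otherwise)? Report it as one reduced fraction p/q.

YE:EC = 3

Assign D = (0, 0), C = (1, 0), R = (0, 1), Y = (5, 4) — the answer is frame-independent, so this choice is without loss of generality.
1. E is where the line through R parallel to DC meets line YC ⇒ E = (2, 1)
E = Y + t·(C−Y) with t = 3/4, so YE:EC = t:(1−t) = 3/4:1/4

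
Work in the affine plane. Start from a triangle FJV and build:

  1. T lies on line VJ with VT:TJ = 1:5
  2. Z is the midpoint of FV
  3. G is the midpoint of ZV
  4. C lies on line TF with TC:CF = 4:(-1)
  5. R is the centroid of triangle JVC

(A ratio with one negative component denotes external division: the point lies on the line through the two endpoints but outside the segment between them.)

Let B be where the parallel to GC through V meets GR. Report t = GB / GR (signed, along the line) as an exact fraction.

t = -3/76

Work in coordinates with F = (0, 0), J = (1, 0), V = (0, 1).
1. T lies on line VJ with VT:TJ = 1:5 ⇒ T = (1/6, 5/6)
2. Z is the midpoint of FV ⇒ Z = (0, 1/2)
3. G is the midpoint of ZV ⇒ G = (0, 3/4)
4. C lies on line TF with TC:CF = 4:(-1) ⇒ C = (-1/18, -5/18)
5. R is the centroid of triangle JVC ⇒ R = (17/54, 13/54)
through V parallel to GC: direction (-1/18, -37/36); meets GR at B = (-17/1368, 2107/2736)
B = G + t·(R−G) with t = -3/76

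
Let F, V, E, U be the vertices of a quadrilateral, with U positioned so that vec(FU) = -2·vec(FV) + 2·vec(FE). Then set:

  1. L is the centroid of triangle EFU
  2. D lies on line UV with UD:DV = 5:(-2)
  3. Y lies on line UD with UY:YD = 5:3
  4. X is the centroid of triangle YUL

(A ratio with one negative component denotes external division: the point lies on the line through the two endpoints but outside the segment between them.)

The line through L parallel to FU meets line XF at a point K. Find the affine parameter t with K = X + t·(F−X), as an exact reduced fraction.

Choose coordinates F = (0, 0), V = (1, 0), E = (0, 1), U = (-2, 2).
1. L is the centroid of triangle EFU ⇒ L = (-2/3, 1)
2. D lies on line UV with UD:DV = 5:(-2) ⇒ D = (3, -4/3)
3. Y lies on line UD with UY:YD = 5:3 ⇒ Y = (9/8, -1/12)
4. X is the centroid of triangle YUL ⇒ X = (-37/72, 35/36)
through L parallel to FU: direction (-2, 2); meets XF at K = (-37/99, 70/99)
K = X + t·(F−X) with t = 3/11

t = 3/11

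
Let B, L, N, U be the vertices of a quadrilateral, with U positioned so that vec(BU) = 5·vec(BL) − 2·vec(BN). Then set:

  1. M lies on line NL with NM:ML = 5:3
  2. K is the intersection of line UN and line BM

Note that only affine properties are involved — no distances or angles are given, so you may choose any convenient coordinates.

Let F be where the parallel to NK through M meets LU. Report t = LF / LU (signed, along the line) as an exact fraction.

Work in coordinates with B = (0, 0), L = (1, 0), N = (0, 1), U = (5, -2).
1. M lies on line NL with NM:ML = 5:3 ⇒ M = (5/8, 3/8)
2. K is the intersection of line UN and line BM ⇒ K = (5/6, 1/2)
through M parallel to NK: direction (5/6, -1/2); meets LU at F = (5/2, -3/4)
F = L + t·(U−L) with t = 3/8

t = 3/8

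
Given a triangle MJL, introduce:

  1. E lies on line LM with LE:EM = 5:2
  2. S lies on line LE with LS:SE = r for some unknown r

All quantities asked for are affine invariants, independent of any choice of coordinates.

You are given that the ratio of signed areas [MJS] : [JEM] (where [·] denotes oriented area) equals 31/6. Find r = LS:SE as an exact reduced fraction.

r = -2/5

Assign M = (0, 0), J = (1, 0), L = (0, 1) — the answer is frame-independent, so this choice is without loss of generality.
1. E lies on line LM with LE:EM = 5:2 ⇒ E = (0, 2/7)
2. With LS:SE = r, write λ = r/(r+1) so S = L + λ·(E−L); S is affine-linear in λ
Every point depending on S is an affine combination of S and λ-independent points, so each such coordinate is linear in λ; the λ² term in each signed area is a multiple of (E−L)×(E−L) = 0, so 2·[MJS] and 2·[JEM] are each linear in λ. Evaluating at λ=0 and λ=1:
  2·[MJS] = -5/7·λ + 1,   2·[JEM] = 2/7
So [MJS]:[JEM] = (-5/7·λ + 1) / (2/7). Setting this equal to 31/6:
  -5/7·λ + 1 = 31/6·(2/7)  ⇒  λ = -2/3
Then r = λ/(1−λ) = (-2/3)/(5/3) = -2/5. Check: with r = -2/5, S = (0, 31/21) and [MJS]:[JEM] = 31/6 as required.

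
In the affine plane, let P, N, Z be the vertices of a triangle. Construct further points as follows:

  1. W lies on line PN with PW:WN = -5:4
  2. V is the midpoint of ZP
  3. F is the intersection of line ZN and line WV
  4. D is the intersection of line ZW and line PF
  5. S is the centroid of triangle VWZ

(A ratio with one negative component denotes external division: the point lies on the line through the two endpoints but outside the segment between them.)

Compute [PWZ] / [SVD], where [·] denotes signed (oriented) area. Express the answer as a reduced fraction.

[PWZ]:[SVD] = -10

Choose coordinates P = (0, 0), N = (1, 0), Z = (0, 1).
1. W lies on line PN with PW:WN = -5:4 ⇒ W = (5, 0)
2. V is the midpoint of ZP ⇒ V = (0, 1/2)
3. F is the intersection of line ZN and line WV ⇒ F = (5/9, 4/9)
4. D is the intersection of line ZW and line PF ⇒ D = (1, 4/5)
5. S is the centroid of triangle VWZ ⇒ S = (5/3, 1/2)
2·[PWZ] = 5, 2·[SVD] = -1/2
[PWZ]:[SVD] = 5:-1/2 = -10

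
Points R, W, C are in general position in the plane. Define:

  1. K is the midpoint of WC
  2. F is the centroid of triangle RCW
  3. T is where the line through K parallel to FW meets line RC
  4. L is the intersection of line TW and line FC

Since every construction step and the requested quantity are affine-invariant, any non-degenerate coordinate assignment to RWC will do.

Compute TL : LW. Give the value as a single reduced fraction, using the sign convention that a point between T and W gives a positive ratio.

Set R = (0, 0), W = (1, 0), C = (0, 1); any affine frame gives the same invariant.
1. K is the midpoint of WC ⇒ K = (1/2, 1/2)
2. F is the centroid of triangle RCW ⇒ F = (1/3, 1/3)
3. T is where the line through K parallel to FW meets line RC ⇒ T = (0, 3/4)
4. L is the intersection of line TW and line FC ⇒ L = (1/5, 3/5)
L = T + t·(W−T) with t = 1/5, so TL:LW = t:(1−t) = 1/5:4/5

TL:LW = 1/4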